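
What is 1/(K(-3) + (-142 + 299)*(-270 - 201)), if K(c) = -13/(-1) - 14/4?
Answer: -2/147875 ≈ -1.3525e-5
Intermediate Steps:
K(c) = 19/2 (K(c) = -13*(-1) - 14*1/4 = 13 - 7/2 = 19/2)
1/(K(-3) + (-142 + 299)*(-270 - 201)) = 1/(19/2 + (-142 + 299)*(-270 - 201)) = 1/(19/2 + 157*(-471)) = 1/(19/2 - 73947) = 1/(-147875/2) = -2/147875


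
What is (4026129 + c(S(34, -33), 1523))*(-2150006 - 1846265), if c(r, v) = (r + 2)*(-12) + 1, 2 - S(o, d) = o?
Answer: -16090945218790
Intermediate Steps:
S(o, d) = 2 - o
c(r, v) = -23 - 12*r (c(r, v) = (2 + r)*(-12) + 1 = (-24 - 12*r) + 1 = -23 - 12*r)
(4026129 + c(S(34, -33), 1523))*(-2150006 - 1846265) = (4026129 + (-23 - 12*(2 - 1*34)))*(-2150006 - 1846265) = (4026129 + (-23 - 12*(2 - 34)))*(-3996271) = (4026129 + (-23 - 12*(-32)))*(-3996271) = (4026129 + (-23 + 384))*(-3996271) = (4026129 + 361)*(-3996271) = 4026490*(-3996271) = -16090945218790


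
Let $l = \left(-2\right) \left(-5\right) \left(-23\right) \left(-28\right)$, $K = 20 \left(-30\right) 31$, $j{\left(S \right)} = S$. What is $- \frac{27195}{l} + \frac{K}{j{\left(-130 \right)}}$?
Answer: $\frac{332139}{2392} \approx 138.85$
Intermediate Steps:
$K = -18600$ ($K = \left(-600\right) 31 = -18600$)
$l = 6440$ ($l = 10 \left(-23\right) \left(-28\right) = \left(-230\right) \left(-28\right) = 6440$)
$- \frac{27195}{l} + \frac{K}{j{\left(-130 \right)}} = - \frac{27195}{6440} - \frac{18600}{-130} = \left(-27195\right) \frac{1}{6440} - - \frac{1860}{13} = - \frac{777}{184} + \frac{1860}{13} = \frac{332139}{2392}$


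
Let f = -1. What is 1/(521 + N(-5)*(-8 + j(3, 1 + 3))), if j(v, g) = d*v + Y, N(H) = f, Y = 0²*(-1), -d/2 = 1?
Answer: 1/535 ≈ 0.0018692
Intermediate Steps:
d = -2 (d = -2*1 = -2)
Y = 0 (Y = 0*(-1) = 0)
N(H) = -1
j(v, g) = -2*v (j(v, g) = -2*v + 0 = -2*v)
1/(521 + N(-5)*(-8 + j(3, 1 + 3))) = 1/(521 - (-8 - 2*3)) = 1/(521 - (-8 - 6)) = 1/(521 - 1*(-14)) = 1/(521 + 14) = 1/535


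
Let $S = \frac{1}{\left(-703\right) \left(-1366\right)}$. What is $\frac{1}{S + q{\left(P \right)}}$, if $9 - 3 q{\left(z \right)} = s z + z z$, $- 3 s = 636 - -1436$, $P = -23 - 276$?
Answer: $- \frac{8642682}{852460375783} \approx -1.0139 \cdot 10^{-5}$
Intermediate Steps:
$P = -299$ ($P = -23 - 276 = -299$)
$s = - \frac{2072}{3}$ ($s = - \frac{636 - -1436}{3} = - \frac{636 + 1436}{3} = \left(- \frac{1}{3}\right) 2072 = - \frac{2072}{3} \approx -690.67$)
$q{\left(z \right)} = 3 - \frac{z^{2}}{3} + \frac{2072 z}{9}$ ($q{\left(z \right)} = 3 - \frac{- \frac{2072 z}{3} + z z}{3} = 3 - \frac{- \frac{2072 z}{3} + z^{2}}{3} = 3 - \frac{z^{2} - \frac{2072 z}{3}}{3} = 3 - \left(- \frac{2072 z}{9} + \frac{z^{2}}{3}\right) = 3 - \frac{z^{2}}{3} + \frac{2072 z}{9}$)
$S = \frac{1}{960298} \approx 1.0413 \cdot 10^{-6}$
$\frac{1}{S + q{\left(P \right)}} = \frac{1}{\frac{1}{960298} + \left(3 - \frac{\left(-299\right)^{2}}{3} + \frac{2072}{9} \left(-299\right)\right)} = \frac{1}{\frac{1}{960298} - \frac{887704}{9}} = \frac{1}{- \frac{852460375783}{8642682}} = - \frac{8642682}{852460375783}$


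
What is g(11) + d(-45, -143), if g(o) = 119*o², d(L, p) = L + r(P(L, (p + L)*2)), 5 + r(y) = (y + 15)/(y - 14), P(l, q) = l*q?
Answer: 242601129/16906 ≈ 14350.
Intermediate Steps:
r(y) = -5 + (15 + y)/(-14 + y) (r(y) = -5 + (y + 15)/(y - 14) = -5 + (15 + y)/(-14 + y))
d(L, p) = L + (85 - 4*L*(2*L + 2*p))/(-14 + L*(2*L + 2*p)) (d(L, p) = L + (85 - 4*L*(p + L)*2)/(-14 + L*((p + L)*2)) = L + (85 - 4*L*(L + p)*2)/(-14 + L*((L + p)*2)) = L + (85 - 4*L*(2*L + 2*p))/(-14 + L*(2*L + 2*p)))
g(11) + d(-45, -143) = 119*11² + (85/2 - 45*(-7 - 45*(-45 - 143)) - 4*(-45)*(-45 - 143))/(-7 - 45*(-45 - 143)) = 119*121 + (85/2 - 45*(-7 - 45*(-188)) - 4*(-45)*(-188))/(-7 - 45*(-188)) = 14399 + (85/2 - 45*(-7 + 8460) - 33840)/(-7 + 8460) = 14399 + (85/2 - 45*8453 - 33840)/8453 = 14399 + (85/2 - 380385 - 33840)/8453 = 14399 + (1/8453)*(-828365/2) = 14399 - 828365/16906 = 242601129/16906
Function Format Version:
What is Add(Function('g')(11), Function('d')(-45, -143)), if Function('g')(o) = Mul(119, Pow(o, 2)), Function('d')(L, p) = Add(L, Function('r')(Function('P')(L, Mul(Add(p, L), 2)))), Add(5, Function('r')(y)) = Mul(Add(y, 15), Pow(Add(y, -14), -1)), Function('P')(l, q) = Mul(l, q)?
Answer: Rational(242601129, 16906) ≈ 14350.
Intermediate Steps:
Function('r')(y) = Add(-5, Mul(Pow(Add(-14, y), -1), Add(15, y))) (Function('r')(y) = Add(-5, Mul(Add(y, 15), Pow(Add(y, -14), -1))) = Add(-5, Mul(Add(15, y), Pow(Add(-14, y), -1))) = Add(-5, Mul(Pow(Add(-14, y), -1), Add(15, y))))
Function('d')(L, p) = Add(L, Mul(Pow(Add(-14, Mul(L, Add(Mul(2, L), Mul(2, p)))), -1), Add(85, Mul(-4, L, Add(Mul(2, L), Mul(2, p)))))) (Function('d')(L, p) = Add(L, Mul(Pow(Add(-14, Mul(L, Mul(Add(p, L), 2))), -1), Add(85, Mul(-4, Mul(L, Mul(Add(p, L), 2)))))) = Add(L, Mul(Pow(Add(-14, Mul(L, Mul(Add(L, p), 2))), -1), Add(85, Mul(-4, Mul(L, Mul(Add(L, p), 2)))))) = Add(L, Mul(Pow(Add(-14, Mul(L, Add(Mul(2, L), Mul(2, p)))), -1), Add(85, Mul(-4, Mul(L, Add(Mul(2, L), Mul(2, p))))))) = Add(L, Mul(Pow(Add(-14, Mul(L, Add(Mul(2, L), Mul(2, p)))), -1), Add(85, Mul(-4, L, Add(Mul(2, L), Mul(2, p)))))))
Add(Function('g')(11), Function('d')(-45, -143)) = Add(Mul(119, Pow(11, 2)), Mul(Pow(Add(-7, Mul(-45, Add(-45, -143))), -1), Add(Rational(85, 2), Mul(-45, Add(-7, Mul(-45, Add(-45, -143)))), Mul(-4, -45, Add(-45, -143))))) = Add(Mul(119, 121), Mul(Pow(Add(-7, Mul(-45, -188)), -1), Add(Rational(85, 2), Mul(-45, Add(-7, Mul(-45, -188))), Mul(-4, -45, -188)))) = Add(14399, Mul(Pow(Add(-7, 8460), -1), Add(Rational(85, 2), Mul(-45, Add(-7, 8460)), -33840))) = Add(14399, Mul(Pow(8453, -1), Add(Rational(85, 2), Mul(-45, 8453), -33840))) = Add(14399, Mul(Rational(1, 8453), Add(Rational(85, 2), -380385, -33840))) = Add(14399, Mul(Rational(1, 8453), Rational(-828365, 2))) = Add(14399, Rational(-828365, 16906)) = Rational(242601129, 16906)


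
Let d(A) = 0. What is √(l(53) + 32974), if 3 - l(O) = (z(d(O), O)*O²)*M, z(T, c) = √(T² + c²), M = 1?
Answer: 10*I*√1159 ≈ 340.44*I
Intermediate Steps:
l(O) = 3 - O²*√(O²) (l(O) = 3 - √(0² + O²)*O² = 3 - √(0 + O²)*O² = 3 - √(O²)*O² = 3 - O²*√(O²))
√(l(53) + 32974) = √((3 - 1*53²*√(53²)) + 32974) = √((3 - 1*2809*√2809) + 32974) = √((3 - 1*2809*53) + 32974) = √((3 - 148877) + 32974) = √(-148874 + 32974) = √(-115900) = 10*I*√1159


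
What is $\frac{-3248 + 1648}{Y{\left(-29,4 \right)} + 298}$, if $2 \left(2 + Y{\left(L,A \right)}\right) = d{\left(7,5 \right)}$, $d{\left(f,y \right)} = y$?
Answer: $- \frac{3200}{597} \approx -5.3601$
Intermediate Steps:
$Y{\left(L,A \right)} = \frac{1}{2}$ ($Y{\left(L,A \right)} = -2 + \frac{1}{2} \cdot 5 = -2 + \frac{5}{2} = \frac{1}{2}$)
$\frac{-3248 + 1648}{Y{\left(-29,4 \right)} + 298} = \frac{-3248 + 1648}{\frac{1}{2} + 298} = - \frac{1600}{\frac{597}{2}} = \left(-1600\right) \frac{2}{597} = - \frac{3200}{597}$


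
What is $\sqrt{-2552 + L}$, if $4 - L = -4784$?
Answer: $2 \sqrt{559} \approx 47.286$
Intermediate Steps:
$L = 4788$ ($L = 4 - -4784 = 4 + 4784 = 4788$)
$\sqrt{-2552 + L} = \sqrt{-2552 + 4788} = \sqrt{2236} = 2 \sqrt{559}$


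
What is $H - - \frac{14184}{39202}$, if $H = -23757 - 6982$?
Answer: $- \frac{602508047}{19601} \approx -30739.0$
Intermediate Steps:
$H = -30739$
$H - - \frac{14184}{39202} = -30739 - - \frac{14184}{39202} = -30739 - \left(-14184\right) \frac{1}{39202} = -30739 - - \frac{7092}{19601} = -30739 + \frac{7092}{19601} = - \frac{602508047}{19601}$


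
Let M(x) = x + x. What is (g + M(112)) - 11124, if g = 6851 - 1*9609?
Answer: -13658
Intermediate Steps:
M(x) = 2*x
g = -2758 (g = 6851 - 9609 = -2758)
(g + M(112)) - 11124 = (-2758 + 2*112) - 11124 = (-2758 + 224) - 11124 = -2534 - 11124 = -13658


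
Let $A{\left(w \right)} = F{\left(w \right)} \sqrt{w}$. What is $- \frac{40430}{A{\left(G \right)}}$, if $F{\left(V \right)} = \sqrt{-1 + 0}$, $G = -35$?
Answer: $\frac{8086 \sqrt{35}}{7} \approx 6833.9$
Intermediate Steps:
$F{\left(V \right)} = i$ ($F{\left(V \right)} = \sqrt{-1} = i$)
$A{\left(w \right)} = i \sqrt{w}$
$- \frac{40430}{A{\left(G \right)}} = - \frac{40430}{i \sqrt{-35}} = - \frac{40430}{i i \sqrt{35}} = - \frac{40430}{\left(-1\right) \sqrt{35}} = - 40430 \left(- \frac{\sqrt{35}}{35}\right) = \frac{8086 \sqrt{35}}{7}$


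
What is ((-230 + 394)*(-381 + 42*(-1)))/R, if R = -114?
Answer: 11562/19 ≈ 608.53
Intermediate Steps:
((-230 + 394)*(-381 + 42*(-1)))/R = ((-230 + 394)*(-381 + 42*(-1)))/(-114) = (164*(-381 - 42))*(-1/114) = (164*(-423))*(-1/114) = -69372*(-1/114) = 11562/19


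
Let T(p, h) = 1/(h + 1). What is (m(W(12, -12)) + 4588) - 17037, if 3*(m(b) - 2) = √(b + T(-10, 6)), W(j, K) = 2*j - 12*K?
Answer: -12447 + √8239/21 ≈ -12443.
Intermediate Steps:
T(p, h) = 1/(1 + h)
W(j, K) = -12*K + 2*j
m(b) = 2 + √(⅐ + b)/3 (m(b) = 2 + √(b + 1/(1 + 6))/3 = 2 + √(b + 1/7)/3 = 2 + √(b + ⅐)/3 = 2 + √(⅐ + b)/3)
(m(W(12, -12)) + 4588) - 17037 = ((2 + √(7 + 49*(-12*(-12) + 2*12))/21) + 4588) - 17037 = ((2 + √(7 + 49*(144 + 24))/21) + 4588) - 17037 = ((2 + √(7 + 49*168)/21) + 4588) - 17037 = ((2 + √(7 + 8232)/21) + 4588) - 17037 = ((2 + √8239/21) + 4588) - 17037 = (4590 + √8239/21) - 17037 = -12447 + √8239/21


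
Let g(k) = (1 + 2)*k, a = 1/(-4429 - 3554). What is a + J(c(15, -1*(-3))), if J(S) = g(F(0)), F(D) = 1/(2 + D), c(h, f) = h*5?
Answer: 23947/15966 ≈ 1.4999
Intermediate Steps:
c(h, f) = 5*h
a = -1/7983 (a = 1/(-7983) = -1/7983 ≈ -0.00012527)
g(k) = 3*k
J(S) = 3/2 (J(S) = 3/(2 + 0) = 3/2)
a + J(c(15, -1*(-3))) = -1/7983 + 3/2 = 23947/15966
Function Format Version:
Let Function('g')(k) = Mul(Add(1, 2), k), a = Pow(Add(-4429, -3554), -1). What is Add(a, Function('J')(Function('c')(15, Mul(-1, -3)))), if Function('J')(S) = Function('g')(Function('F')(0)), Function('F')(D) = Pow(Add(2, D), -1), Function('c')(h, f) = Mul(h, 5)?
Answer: Rational(23947, 15966) ≈ 1.4999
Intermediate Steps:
Function('c')(h, f) = Mul(5, h)
a = Rational(-1, 7983) (a = Pow(-7983, -1) = Rational(-1, 7983) ≈ -0.00012527)
Function('g')(k) = Mul(3, k)
Function('J')(S) = Rational(3, 2) (Function('J')(S) = Mul(3, Pow(Add(2, 0), -1)) = Mul(3, Pow(2, -1)) = Mul(3, Rational(1, 2)) = Rational(3, 2))
Add(a, Function('J')(Function('c')(15, Mul(-1, -3)))) = Add(Rational(-1, 7983), Rational(3, 2)) = Rational(23947, 15966)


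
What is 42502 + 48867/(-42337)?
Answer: 1799358307/42337 ≈ 42501.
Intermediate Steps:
42502 + 48867/(-42337) = 42502 + 48867*(-1/42337) = 42502 - 48867/42337 = 1799358307/42337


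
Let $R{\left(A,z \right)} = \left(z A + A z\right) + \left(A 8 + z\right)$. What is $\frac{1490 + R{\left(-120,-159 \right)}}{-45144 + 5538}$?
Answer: $- \frac{38531}{39606} \approx -0.97286$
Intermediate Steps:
$R{\left(A,z \right)} = z + 8 A + 2 A z$ ($R{\left(A,z \right)} = \left(A z + A z\right) + \left(8 A + z\right) = 2 A z + \left(z + 8 A\right) = z + 8 A + 2 A z$)
$\frac{1490 + R{\left(-120,-159 \right)}}{-45144 + 5538} = \frac{1490 + \left(-159 + 8 \left(-120\right) + 2 \left(-120\right) \left(-159\right)\right)}{-45144 + 5538} = \frac{1490 - -37041}{-39606} = \left(1490 + 37041\right) \left(- \frac{1}{39606}\right) = 38531 \left(- \frac{1}{39606}\right) = - \frac{38531}{39606}$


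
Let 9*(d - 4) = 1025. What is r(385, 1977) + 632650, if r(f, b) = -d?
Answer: 5692789/9 ≈ 6.3253e+5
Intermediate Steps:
d = 1061/9 (d = 4 + (1/9)*1025 = 4 + 1025/9 = 1061/9 ≈ 117.89)
r(f, b) = -1061/9 (r(f, b) = -1*1061/9 = -1061/9)
r(385, 1977) + 632650 = -1061/9 + 632650 = 5692789/9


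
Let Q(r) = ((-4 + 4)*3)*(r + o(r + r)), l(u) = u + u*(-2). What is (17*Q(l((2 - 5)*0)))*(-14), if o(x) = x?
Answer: 0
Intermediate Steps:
l(u) = -u (l(u) = u - 2*u = -u)
Q(r) = 0 (Q(r) = ((-4 + 4)*3)*(r + (r + r)) = (0*3)*(r + 2*r) = 0*(3*r) = 0)
(17*Q(l((2 - 5)*0)))*(-14) = (17*0)*(-14) = 0*(-14) = 0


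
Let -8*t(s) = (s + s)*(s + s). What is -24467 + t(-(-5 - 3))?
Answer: -24499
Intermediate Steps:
t(s) = -s**2/2 (t(s) = -(s + s)*(s + s)/8 = -2*s*2*s/8 = -s**2/2)
-24467 + t(-(-5 - 3)) = -24467 - (-5 - 3)**2/2 = -24467 - (-1*(-8))**2/2 = -24467 - 1/2*8**2 = -24467 - 1/2*64 = -24467 - 32 = -24499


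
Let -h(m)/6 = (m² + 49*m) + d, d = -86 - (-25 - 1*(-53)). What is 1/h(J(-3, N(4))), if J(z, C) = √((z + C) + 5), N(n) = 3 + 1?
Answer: -3/457 - 49*√6/16452 ≈ -0.013860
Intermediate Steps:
d = -114 (d = -86 - (-25 + 53) = -86 - 1*28 = -86 - 28 = -114)
N(n) = 4
J(z, C) = √(5 + C + z) (J(z, C) = √((C + z) + 5) = √(5 + C + z))
h(m) = 684 - 294*m - 6*m² (h(m) = -6*((m² + 49*m) - 114) = -6*(-114 + m² + 49*m) = 684 - 294*m - 6*m²)
1/h(J(-3, N(4))) = 1/(684 - 294*√(5 + 4 - 3) - 6*(√(5 + 4 - 3))²) = 1/(684 - 294*√6 - 6*(√6)²) = 1/(684 - 294*√6 - 6*6) = 1/(684 - 294*√6 - 36) = 1/(648 - 294*√6)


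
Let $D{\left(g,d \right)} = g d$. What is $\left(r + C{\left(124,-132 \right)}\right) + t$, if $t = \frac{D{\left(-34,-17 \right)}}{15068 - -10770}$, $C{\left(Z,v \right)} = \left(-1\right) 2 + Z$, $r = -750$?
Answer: $- \frac{8112843}{12919} \approx -627.98$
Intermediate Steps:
$C{\left(Z,v \right)} = -2 + Z$
$D{\left(g,d \right)} = d g$
$t = \frac{289}{12919}$ ($t = \frac{\left(-17\right) \left(-34\right)}{15068 - -10770} = \frac{578}{15068 + 10770} = \frac{578}{25838} = 578 \cdot \frac{1}{25838} = \frac{289}{12919} \approx 0.02237$)
$\left(r + C{\left(124,-132 \right)}\right) + t = \left(-750 + \left(-2 + 124\right)\right) + \frac{289}{12919} = \left(-750 + 122\right) + \frac{289}{12919} = -628 + \frac{289}{12919} = - \frac{8112843}{12919}$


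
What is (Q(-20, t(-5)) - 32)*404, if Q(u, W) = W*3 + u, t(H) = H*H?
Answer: 9292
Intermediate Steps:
t(H) = H**2
Q(u, W) = u + 3*W (Q(u, W) = 3*W + u = u + 3*W)
(Q(-20, t(-5)) - 32)*404 = ((-20 + 3*(-5)**2) - 32)*404 = ((-20 + 3*25) - 32)*404 = ((-20 + 75) - 32)*404 = (55 - 32)*404 = 23*404 = 9292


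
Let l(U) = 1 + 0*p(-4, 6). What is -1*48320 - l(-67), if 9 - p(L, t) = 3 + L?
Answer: -48321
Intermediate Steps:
p(L, t) = 6 - L (p(L, t) = 9 - (3 + L) = 9 + (-3 - L) = 6 - L)
l(U) = 1 (l(U) = 1 + 0*(6 - 1*(-4)) = 1 + 0*(6 + 4) = 1 + 0*10 = 1 + 0 = 1)
-1*48320 - l(-67) = -1*48320 - 1*1 = -48320 - 1 = -48321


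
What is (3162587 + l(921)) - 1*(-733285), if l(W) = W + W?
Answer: 3897714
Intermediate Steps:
l(W) = 2*W
(3162587 + l(921)) - 1*(-733285) = (3162587 + 2*921) - 1*(-733285) = (3162587 + 1842) + 733285 = 3164429 + 733285 = 3897714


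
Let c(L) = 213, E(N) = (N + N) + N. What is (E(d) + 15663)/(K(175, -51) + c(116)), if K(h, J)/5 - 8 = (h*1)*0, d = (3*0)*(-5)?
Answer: 681/11 ≈ 61.909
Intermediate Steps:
d = 0 (d = 0*(-5) = 0)
K(h, J) = 40 (K(h, J) = 40 + 5*((h*1)*0) = 40 + 5*(h*0) = 40 + 5*0 = 40 + 0 = 40)
E(N) = 3*N (E(N) = 2*N + N = 3*N)
(E(d) + 15663)/(K(175, -51) + c(116)) = (3*0 + 15663)/(40 + 213) = (0 + 15663)/253 = 15663*(1/253) = 681/11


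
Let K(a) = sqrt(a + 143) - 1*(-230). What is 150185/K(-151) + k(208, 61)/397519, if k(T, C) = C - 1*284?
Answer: 6865654067483/10515967626 - 150185*I*sqrt(2)/26454 ≈ 652.88 - 8.0288*I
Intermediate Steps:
k(T, C) = -284 + C (k(T, C) = C - 284 = -284 + C)
K(a) = 230 + sqrt(143 + a) (K(a) = sqrt(143 + a) + 230 = 230 + sqrt(143 + a))
150185/K(-151) + k(208, 61)/397519 = 150185/(230 + sqrt(143 - 151)) + (-284 + 61)/397519 = 150185/(230 + sqrt(-8)) - 223*1/397519 = 150185/(230 + 2*I*sqrt(2)) - 223/397519 = -223/397519 + 150185/(230 + 2*I*sqrt(2))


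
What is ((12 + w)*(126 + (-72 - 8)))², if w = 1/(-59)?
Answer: 1057680484/3481 ≈ 3.0384e+5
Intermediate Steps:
w = -1/59 ≈ -0.016949
((12 + w)*(126 + (-72 - 8)))² = ((12 - 1/59)*(126 + (-72 - 8)))² = (707*(126 - 80)/59)² = ((707/59)*46)² = (32522/59)² = 1057680484/3481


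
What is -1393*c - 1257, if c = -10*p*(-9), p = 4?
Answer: -502737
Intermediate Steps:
c = 360 (c = -10*4*(-9) = -40*(-9) = 360)
-1393*c - 1257 = -1393*360 - 1257 = -501480 - 1257 = -502737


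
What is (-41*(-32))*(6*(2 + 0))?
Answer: 15744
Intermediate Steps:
(-41*(-32))*(6*(2 + 0)) = 1312*(6*2) = 1312*12 = 15744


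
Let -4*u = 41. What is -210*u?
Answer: 4305/2 ≈ 2152.5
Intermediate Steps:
u = -41/4 (u = -¼*41 = -41/4 ≈ -10.250)
-210*u = -210*(-41/4) = 4305/2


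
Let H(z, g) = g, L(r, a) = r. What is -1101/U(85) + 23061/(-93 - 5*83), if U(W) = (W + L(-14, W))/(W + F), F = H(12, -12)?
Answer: -42466815/36068 ≈ -1177.4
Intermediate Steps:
F = -12
U(W) = (-14 + W)/(-12 + W) (U(W) = (W - 14)/(W - 12) = (-14 + W)/(-12 + W))
-1101/U(85) + 23061/(-93 - 5*83) = -1101*(-12 + 85)/(-14 + 85) + 23061/(-93 - 5*83) = -1101/(71/73) + 23061/(-93 - 415) = -1101/((1/73)*71) + 23061/(-508) = -1101/71/73 + 23061*(-1/508) = -1101*73/71 - 23061/508 = -80373/71 - 23061/508 = -42466815/36068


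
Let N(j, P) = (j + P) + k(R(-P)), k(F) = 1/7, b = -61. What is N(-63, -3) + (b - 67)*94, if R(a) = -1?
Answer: -84685/7 ≈ -12098.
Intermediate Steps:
k(F) = ⅐
N(j, P) = ⅐ + P + j (N(j, P) = (j + P) + ⅐ = (P + j) + ⅐ = ⅐ + P + j)
N(-63, -3) + (b - 67)*94 = (⅐ - 3 - 63) + (-61 - 67)*94 = -461/7 - 128*94 = -461/7 - 12032 = -84685/7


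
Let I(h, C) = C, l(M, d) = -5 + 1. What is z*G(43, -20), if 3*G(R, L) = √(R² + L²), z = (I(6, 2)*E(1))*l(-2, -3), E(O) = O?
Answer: -8*√2249/3 ≈ -126.46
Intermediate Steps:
l(M, d) = -4
z = -8 (z = (2*1)*(-4) = 2*(-4) = -8)
G(R, L) = √(L² + R²)/3 (G(R, L) = √(R² + L²)/3 = √(L² + R²)/3)
z*G(43, -20) = -8*√((-20)² + 43²)/3 = -8*√(400 + 1849)/3 = -8*√2249/3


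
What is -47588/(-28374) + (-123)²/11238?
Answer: 160677365/53144502 ≈ 3.0234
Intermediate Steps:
-47588/(-28374) + (-123)²/11238 = -47588*(-1/28374) + 15129*(1/11238) = 23794/14187 + 5043/3746 = 160677365/53144502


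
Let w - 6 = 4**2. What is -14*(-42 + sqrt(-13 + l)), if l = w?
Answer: 546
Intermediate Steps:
w = 22 (w = 6 + 4**2 = 6 + 16 = 22)
l = 22
-14*(-42 + sqrt(-13 + l)) = -14*(-42 + sqrt(-13 + 22)) = -14*(-42 + sqrt(9)) = -14*(-42 + 3) = -14*(-39) = 546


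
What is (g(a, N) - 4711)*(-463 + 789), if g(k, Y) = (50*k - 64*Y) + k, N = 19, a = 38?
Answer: -1300414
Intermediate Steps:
g(k, Y) = -64*Y + 51*k (g(k, Y) = (-64*Y + 50*k) + k = -64*Y + 51*k)
(g(a, N) - 4711)*(-463 + 789) = ((-64*19 + 51*38) - 4711)*(-463 + 789) = ((-1216 + 1938) - 4711)*326 = (722 - 4711)*326 = -3989*326 = -1300414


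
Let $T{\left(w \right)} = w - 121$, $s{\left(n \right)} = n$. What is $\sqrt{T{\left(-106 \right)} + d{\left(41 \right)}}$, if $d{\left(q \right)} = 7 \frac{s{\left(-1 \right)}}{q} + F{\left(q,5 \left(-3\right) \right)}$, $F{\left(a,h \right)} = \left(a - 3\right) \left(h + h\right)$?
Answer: $\frac{i \sqrt{2298214}}{41} \approx 36.975 i$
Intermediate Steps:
$T{\left(w \right)} = -121 + w$
$F{\left(a,h \right)} = 2 h \left(-3 + a\right)$ ($F{\left(a,h \right)} = \left(-3 + a\right) 2 h = 2 h \left(-3 + a\right)$)
$d{\left(q \right)} = 90 - 30 q - \frac{7}{q}$ ($d{\left(q \right)} = 7 \left(- \frac{1}{q}\right) + 2 \cdot 5 \left(-3\right) \left(-3 + q\right) = - \frac{7}{q} + 2 \left(-15\right) \left(-3 + q\right) = - \frac{7}{q} - \left(-90 + 30 q\right) = 90 - 30 q - \frac{7}{q}$)
$\sqrt{T{\left(-106 \right)} + d{\left(41 \right)}} = \sqrt{\left(-121 - 106\right) - \left(1140 + \frac{7}{41}\right)} = \sqrt{-227 - \frac{46747}{41}} = \sqrt{- \frac{56054}{41}} = \frac{i \sqrt{2298214}}{41}$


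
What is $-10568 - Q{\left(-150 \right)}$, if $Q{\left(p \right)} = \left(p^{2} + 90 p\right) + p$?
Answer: $-19418$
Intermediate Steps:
$Q{\left(p \right)} = p^{2} + 91 p$
$-10568 - Q{\left(-150 \right)} = -10568 - - 150 \left(91 - 150\right) = -10568 - \left(-150\right) \left(-59\right) = -10568 - 8850 = -19418$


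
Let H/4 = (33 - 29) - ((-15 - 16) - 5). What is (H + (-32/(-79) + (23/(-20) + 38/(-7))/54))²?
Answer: 1018196215000969/39632846400 ≈ 25691.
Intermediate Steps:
H = 160 (H = 4*((33 - 29) - ((-15 - 16) - 5)) = 4*(4 - (-31 - 5)) = 4*(4 - 1*(-36)) = 4*(4 + 36) = 4*40 = 160)
(H + (-32/(-79) + (23/(-20) + 38/(-7))/54))² = (160 + (-32/(-79) + (23/(-20) + 38/(-7))/54))² = (160 + (-32*(-1/79) + (23*(-1/20) + 38*(-⅐))*(1/54)))² = (160 + (32/79 + (-23/20 - 38/7)*(1/54)))² = (160 + (32/79 - 921/140*1/54))² = (160 + (32/79 - 307/2520))² = (160 + 56387/199080)² = (31909187/199080)² = 1018196215000969/39632846400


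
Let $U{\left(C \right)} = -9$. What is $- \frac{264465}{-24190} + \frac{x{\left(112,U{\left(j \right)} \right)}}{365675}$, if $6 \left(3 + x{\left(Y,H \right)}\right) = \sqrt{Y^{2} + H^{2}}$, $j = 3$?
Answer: $\frac{19341633261}{1769135650} + \frac{\sqrt{505}}{438810} \approx 10.933$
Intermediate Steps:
$x{\left(Y,H \right)} = -3 + \frac{\sqrt{H^{2} + Y^{2}}}{6}$ ($x{\left(Y,H \right)} = -3 + \frac{\sqrt{Y^{2} + H^{2}}}{6} = -3 + \frac{\sqrt{H^{2} + Y^{2}}}{6}$)
$- \frac{264465}{-24190} + \frac{x{\left(112,U{\left(j \right)} \right)}}{365675} = - \frac{264465}{-24190} + \frac{-3 + \frac{\sqrt{\left(-9\right)^{2} + 112^{2}}}{6}}{365675} = \left(-264465\right) \left(- \frac{1}{24190}\right) + \left(-3 + \frac{\sqrt{81 + 12544}}{6}\right) \frac{1}{365675} = \frac{52893}{4838} + \left(-3 + \frac{\sqrt{12625}}{6}\right) \frac{1}{365675} = \frac{52893}{4838} + \left(-3 + \frac{5 \sqrt{505}}{6}\right) \frac{1}{365675} = \frac{52893}{4838} - \left(\frac{3}{365675} - \frac{\sqrt{505}}{438810}\right) = \frac{19341633261}{1769135650} + \frac{\sqrt{505}}{438810}$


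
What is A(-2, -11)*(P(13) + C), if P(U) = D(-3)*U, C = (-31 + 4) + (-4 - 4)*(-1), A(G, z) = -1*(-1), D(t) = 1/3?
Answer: -44/3 ≈ -14.667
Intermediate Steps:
D(t) = ⅓ (D(t) = 1*(⅓) = ⅓)
A(G, z) = 1
C = -19 (C = -27 - 8*(-1) = -27 + 8 = -19)
P(U) = U/3
A(-2, -11)*(P(13) + C) = 1*((⅓)*13 - 19) = 1*(13/3 - 19) = 1*(-44/3) = -44/3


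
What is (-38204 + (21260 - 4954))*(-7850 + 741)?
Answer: 155672882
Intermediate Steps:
(-38204 + (21260 - 4954))*(-7850 + 741) = (-38204 + 16306)*(-7109) = -21898*(-7109) = 155672882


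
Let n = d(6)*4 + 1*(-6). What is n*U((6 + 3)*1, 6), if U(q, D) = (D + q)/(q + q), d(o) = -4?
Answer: -55/3 ≈ -18.333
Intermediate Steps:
U(q, D) = (D + q)/(2*q) (U(q, D) = (D + q)/((2*q)) = (D + q)*(1/(2*q)) = (D + q)/(2*q))
n = -22 (n = -4*4 + 1*(-6) = -16 - 6 = -22)
n*U((6 + 3)*1, 6) = -11*(6 + (6 + 3)*1)/((6 + 3)*1) = -11*(6 + 9*1)/(9*1) = -11*(6 + 9)/9 = -11*15/9 = -22*⅚ = -55/3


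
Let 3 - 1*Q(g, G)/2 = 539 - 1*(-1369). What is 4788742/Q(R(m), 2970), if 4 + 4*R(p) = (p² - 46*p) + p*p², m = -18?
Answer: -2394371/1905 ≈ -1256.9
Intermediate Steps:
R(p) = -1 - 23*p/2 + p²/4 + p³/4 (R(p) = -1 + ((p² - 46*p) + p*p²)/4 = -1 + ((p² - 46*p) + p³)/4 = -1 + (p² + p³ - 46*p)/4 = -1 + (-23*p/2 + p²/4 + p³/4) = -1 - 23*p/2 + p²/4 + p³/4)
Q(g, G) = -3810 (Q(g, G) = 6 - 2*(539 - 1*(-1369)) = 6 - 2*(539 + 1369) = 6 - 2*1908 = 6 - 3816 = -3810)
4788742/Q(R(m), 2970) = 4788742/(-3810) = 4788742*(-1/3810) = -2394371/1905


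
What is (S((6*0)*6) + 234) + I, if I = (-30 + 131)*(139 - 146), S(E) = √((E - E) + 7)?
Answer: -473 + √7 ≈ -470.35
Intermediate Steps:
S(E) = √7 (S(E) = √(0 + 7) = √7)
I = -707 (I = 101*(-7) = -707)
(S((6*0)*6) + 234) + I = (√7 + 234) - 707 = (234 + √7) - 707 = -473 + √7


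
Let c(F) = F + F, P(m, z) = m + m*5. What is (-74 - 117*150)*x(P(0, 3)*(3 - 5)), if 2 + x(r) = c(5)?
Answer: -140992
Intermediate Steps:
P(m, z) = 6*m (P(m, z) = m + 5*m = 6*m)
c(F) = 2*F
x(r) = 8 (x(r) = -2 + 2*5 = -2 + 10 = 8)
(-74 - 117*150)*x(P(0, 3)*(3 - 5)) = (-74 - 117*150)*8 = (-74 - 17550)*8 = -17624*8 = -140992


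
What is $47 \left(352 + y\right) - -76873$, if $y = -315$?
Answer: $78612$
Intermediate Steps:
$47 \left(352 + y\right) - -76873 = 47 \left(352 - 315\right) - -76873 = 47 \cdot 37 + 76873 = 1739 + 76873 = 78612$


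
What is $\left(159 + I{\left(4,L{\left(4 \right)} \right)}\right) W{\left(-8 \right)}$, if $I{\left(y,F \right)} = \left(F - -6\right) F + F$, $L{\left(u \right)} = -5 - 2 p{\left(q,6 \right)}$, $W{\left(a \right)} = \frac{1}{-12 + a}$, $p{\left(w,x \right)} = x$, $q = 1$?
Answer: $- \frac{329}{20} \approx -16.45$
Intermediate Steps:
$L{\left(u \right)} = -17$ ($L{\left(u \right)} = -5 - 12 = -17$)
$I{\left(y,F \right)} = F + F \left(6 + F\right)$ ($I{\left(y,F \right)} = \left(F + 6\right) F + F = \left(6 + F\right) F + F = F \left(6 + F\right) + F = F + F \left(6 + F\right)$)
$\left(159 + I{\left(4,L{\left(4 \right)} \right)}\right) W{\left(-8 \right)} = \frac{159 - 17 \left(7 - 17\right)}{-12 - 8} = \frac{159 - -170}{-20} = \left(159 + 170\right) \left(- \frac{1}{20}\right) = 329 \left(- \frac{1}{20}\right) = - \frac{329}{20}$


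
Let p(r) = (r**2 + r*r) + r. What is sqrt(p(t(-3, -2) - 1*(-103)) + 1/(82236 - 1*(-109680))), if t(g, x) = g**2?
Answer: sqrt(25782225744531)/31986 ≈ 158.75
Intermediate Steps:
p(r) = r + 2*r**2 (p(r) = (r**2 + r**2) + r = 2*r**2 + r = r + 2*r**2)
sqrt(p(t(-3, -2) - 1*(-103)) + 1/(82236 - 1*(-109680))) = sqrt(((-3)**2 - 1*(-103))*(1 + 2*((-3)**2 - 1*(-103))) + 1/(82236 - 1*(-109680))) = sqrt((9 + 103)*(1 + 2*(9 + 103)) + 1/(82236 + 109680)) = sqrt(112*(1 + 2*112) + 1/191916) = sqrt(112*(1 + 224) + 1/191916) = sqrt(112*225 + 1/191916) = sqrt(25200 + 1/191916) = sqrt(4836283201/191916) = sqrt(25782225744531)/31986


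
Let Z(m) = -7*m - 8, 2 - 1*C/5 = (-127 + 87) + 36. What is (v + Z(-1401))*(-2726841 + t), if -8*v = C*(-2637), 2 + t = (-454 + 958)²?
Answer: -194737599077/4 ≈ -4.8684e+10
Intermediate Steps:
t = 254014 (t = -2 + (-454 + 958)² = -2 + 504² = -2 + 254016 = 254014)
C = 30 (C = 10 - 5*((-127 + 87) + 36) = 10 - 5*(-40 + 36) = 10 - 5*(-4) = 10 + 20 = 30)
v = 39555/4 (v = -15*(-2637)/4 = -⅛*(-79110) = 39555/4 ≈ 9888.8)
Z(m) = -8 - 7*m
(v + Z(-1401))*(-2726841 + t) = (39555/4 + (-8 - 7*(-1401)))*(-2726841 + 254014) = (39555/4 + (-8 + 9807))*(-2472827) = (39555/4 + 9799)*(-2472827) = (78751/4)*(-2472827) = -194737599077/4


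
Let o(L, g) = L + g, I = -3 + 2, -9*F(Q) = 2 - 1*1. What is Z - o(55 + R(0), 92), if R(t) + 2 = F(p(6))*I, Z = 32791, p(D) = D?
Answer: 293813/9 ≈ 32646.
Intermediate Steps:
F(Q) = -1/9 (F(Q) = -(2 - 1*1)/9 = -(2 - 1)/9 = -1/9*1 = -1/9)
I = -1
R(t) = -17/9 (R(t) = -2 - 1/9*(-1) = -2 + 1/9 = -17/9)
Z - o(55 + R(0), 92) = 32791 - ((55 - 17/9) + 92) = 32791 - (478/9 + 92) = 32791 - 1*1306/9 = 32791 - 1306/9 = 293813/9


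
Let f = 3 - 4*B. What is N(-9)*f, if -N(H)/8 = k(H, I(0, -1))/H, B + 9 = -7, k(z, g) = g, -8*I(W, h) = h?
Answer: 67/9 ≈ 7.4444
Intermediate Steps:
I(W, h) = -h/8
B = -16 (B = -9 - 7 = -16)
N(H) = -1/H (N(H) = -8*(-⅛*(-1))/H = -1/H)
f = 67 (f = 3 - 4*(-16) = 3 + 64 = 67)
N(-9)*f = -1/(-9)*67 = -1*(-⅑)*67 = (⅑)*67 = 67/9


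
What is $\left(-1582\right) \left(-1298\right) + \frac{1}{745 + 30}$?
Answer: $\frac{1591412901}{775} \approx 2.0534 \cdot 10^{6}$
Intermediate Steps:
$\left(-1582\right) \left(-1298\right) + \frac{1}{745 + 30} = 2053436 + \frac{1}{775} = \frac{1591412901}{775}$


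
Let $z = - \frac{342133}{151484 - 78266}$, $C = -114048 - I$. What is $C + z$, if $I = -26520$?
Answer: $- \frac{6408967237}{73218} \approx -87533.0$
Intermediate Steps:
$C = -87528$ ($C = -114048 - -26520 = -114048 + 26520 = -87528$)
$z = - \frac{342133}{73218}$ ($z = - \frac{342133}{151484 - 78266} = - \frac{342133}{73218} \approx -4.6728$)
$C + z = -87528 - \frac{342133}{73218} = - \frac{6408967237}{73218}$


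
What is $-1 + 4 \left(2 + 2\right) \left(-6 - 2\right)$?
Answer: $-129$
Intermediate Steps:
$-1 + 4 \left(2 + 2\right) \left(-6 - 2\right) = -1 + 4 \cdot 4 \left(-8\right) = -1 + 4 \left(-32\right) = -1 - 128 = -129$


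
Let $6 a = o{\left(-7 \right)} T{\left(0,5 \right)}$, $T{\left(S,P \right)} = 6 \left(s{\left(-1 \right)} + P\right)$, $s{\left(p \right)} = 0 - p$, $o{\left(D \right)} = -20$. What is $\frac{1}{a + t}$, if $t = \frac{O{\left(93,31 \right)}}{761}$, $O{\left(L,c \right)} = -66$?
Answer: $- \frac{761}{91386} \approx -0.0083273$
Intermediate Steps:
$s{\left(p \right)} = - p$
$t = - \frac{66}{761} \approx -0.086728$
$T{\left(S,P \right)} = 6 + 6 P$ ($T{\left(S,P \right)} = 6 \left(\left(-1\right) \left(-1\right) + P\right) = 6 \left(1 + P\right) = 6 + 6 P$)
$a = -120$ ($a = \frac{\left(-20\right) \left(6 + 6 \cdot 5\right)}{6} = \frac{\left(-20\right) \left(6 + 30\right)}{6} = \frac{\left(-20\right) 36}{6} = \frac{1}{6} \left(-720\right) = -120$)
$\frac{1}{a + t} = \frac{1}{-120 - \frac{66}{761}} = \frac{1}{- \frac{91386}{761}} = - \frac{761}{91386}$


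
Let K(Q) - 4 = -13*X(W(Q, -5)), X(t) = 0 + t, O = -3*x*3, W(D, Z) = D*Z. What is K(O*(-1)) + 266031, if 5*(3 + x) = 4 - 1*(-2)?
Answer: 264982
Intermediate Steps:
x = -9/5 (x = -3 + (4 - 1*(-2))/5 = -3 + (4 + 2)/5 = -3 + (1/5)*6 = -3 + 6/5 = -9/5 ≈ -1.8000)
O = 81/5 (O = -3*(-9/5)*3 = (27/5)*3 = 81/5 ≈ 16.200)
X(t) = t
K(Q) = 4 + 65*Q (K(Q) = 4 - 13*Q*(-5) = 4 - (-65)*Q = 4 + 65*Q)
K(O*(-1)) + 266031 = (4 + 65*((81/5)*(-1))) + 266031 = (4 + 65*(-81/5)) + 266031 = (4 - 1053) + 266031 = -1049 + 266031 = 264982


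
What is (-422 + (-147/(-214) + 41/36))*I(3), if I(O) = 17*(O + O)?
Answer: -27514687/642 ≈ -42858.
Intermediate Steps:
I(O) = 34*O (I(O) = 17*(2*O) = 34*O)
(-422 + (-147/(-214) + 41/36))*I(3) = (-422 + (-147/(-214) + 41/36))*(34*3) = (-422 + (-147*(-1/214) + 41*(1/36)))*102 = (-422 + (147/214 + 41/36))*102 = (-422 + 7033/3852)*102 = -1618511/3852*102 = -27514687/642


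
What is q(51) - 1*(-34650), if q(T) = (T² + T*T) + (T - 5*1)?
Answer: 39898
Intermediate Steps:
q(T) = -5 + T + 2*T² (q(T) = (T² + T²) + (T - 5) = 2*T² + (-5 + T) = -5 + T + 2*T²)
q(51) - 1*(-34650) = (-5 + 51 + 2*51²) - 1*(-34650) = (-5 + 51 + 2*2601) + 34650 = (-5 + 51 + 5202) + 34650 = 5248 + 34650 = 39898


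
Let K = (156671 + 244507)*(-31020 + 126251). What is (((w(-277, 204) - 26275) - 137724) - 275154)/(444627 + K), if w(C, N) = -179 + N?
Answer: -146376/12735008915 ≈ -1.1494e-5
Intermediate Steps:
K = 38204582118 (K = 401178*95231 = 38204582118)
(((w(-277, 204) - 26275) - 137724) - 275154)/(444627 + K) = ((((-179 + 204) - 26275) - 137724) - 275154)/(444627 + 38204582118) = (((25 - 26275) - 137724) - 275154)/38205026745 = ((-26250 - 137724) - 275154)*(1/38205026745) = (-163974 - 275154)*(1/38205026745) = -439128*1/38205026745 = -146376/12735008915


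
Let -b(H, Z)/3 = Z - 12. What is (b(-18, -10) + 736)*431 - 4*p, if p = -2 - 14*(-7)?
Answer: 345278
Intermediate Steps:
b(H, Z) = 36 - 3*Z (b(H, Z) = -3*(Z - 12) = -3*(-12 + Z) = 36 - 3*Z)
p = 96 (p = -2 + 98 = 96)
(b(-18, -10) + 736)*431 - 4*p = ((36 - 3*(-10)) + 736)*431 - 4*96 = ((36 + 30) + 736)*431 - 384 = (66 + 736)*431 - 384 = 802*431 - 384 = 345662 - 384 = 345278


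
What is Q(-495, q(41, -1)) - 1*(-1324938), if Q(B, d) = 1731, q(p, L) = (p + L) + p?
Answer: 1326669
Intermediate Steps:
q(p, L) = L + 2*p (q(p, L) = (L + p) + p = L + 2*p)
Q(-495, q(41, -1)) - 1*(-1324938) = 1731 - 1*(-1324938) = 1731 + 1324938 = 1326669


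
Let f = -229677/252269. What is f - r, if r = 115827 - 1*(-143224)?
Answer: -65350766396/252269 ≈ -2.5905e+5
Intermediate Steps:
f = -229677/252269 (f = -229677*1/252269 = -229677/252269 ≈ -0.91045)
r = 259051 (r = 115827 + 143224 = 259051)
f - r = -229677/252269 - 1*259051 = -229677/252269 - 259051 = -65350766396/252269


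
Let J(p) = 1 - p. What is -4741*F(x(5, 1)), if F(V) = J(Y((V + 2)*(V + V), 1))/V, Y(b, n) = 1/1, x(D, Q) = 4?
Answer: 0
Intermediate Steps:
Y(b, n) = 1
F(V) = 0 (F(V) = (1 - 1*1)/V = (1 - 1)/V = 0/V = 0)
-4741*F(x(5, 1)) = -4741*0 = 0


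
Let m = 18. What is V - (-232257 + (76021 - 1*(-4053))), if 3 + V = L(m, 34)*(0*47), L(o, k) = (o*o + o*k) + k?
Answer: 152180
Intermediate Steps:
L(o, k) = k + o² + k*o (L(o, k) = (o² + k*o) + k = k + o² + k*o)
V = -3 (V = -3 + (34 + 18² + 34*18)*(0*47) = -3 + (34 + 324 + 612)*0 = -3 + 970*0 = -3 + 0 = -3)
V - (-232257 + (76021 - 1*(-4053))) = -3 - (-232257 + (76021 - 1*(-4053))) = -3 - (-232257 + (76021 + 4053)) = -3 - (-232257 + 80074) = -3 - 1*(-152183) = -3 + 152183 = 152180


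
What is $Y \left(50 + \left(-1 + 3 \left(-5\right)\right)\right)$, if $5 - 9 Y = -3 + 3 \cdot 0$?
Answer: $\frac{272}{9} \approx 30.222$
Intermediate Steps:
$Y = \frac{8}{9}$ ($Y = \frac{5}{9} - \frac{-3 + 3 \cdot 0}{9} = \frac{5}{9} - \frac{-3 + 0}{9} = \frac{5}{9} - - \frac{1}{3} = \frac{5}{9} + \frac{1}{3} = \frac{8}{9} \approx 0.88889$)
$Y \left(50 + \left(-1 + 3 \left(-5\right)\right)\right) = \frac{8 \left(50 + \left(-1 + 3 \left(-5\right)\right)\right)}{9} = \frac{8 \left(50 - 16\right)}{9} = \frac{8}{9} \cdot 34 = \frac{272}{9}$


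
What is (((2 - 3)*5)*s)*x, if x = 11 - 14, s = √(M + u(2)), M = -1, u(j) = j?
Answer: 15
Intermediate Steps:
s = 1 (s = √(-1 + 2) = √1 = 1)
x = -3
(((2 - 3)*5)*s)*x = (((2 - 3)*5)*1)*(-3) = (-1*5*1)*(-3) = -5*1*(-3) = -5*(-3) = 15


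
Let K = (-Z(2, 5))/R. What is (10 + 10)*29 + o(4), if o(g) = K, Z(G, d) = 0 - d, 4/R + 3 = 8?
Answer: 2345/4 ≈ 586.25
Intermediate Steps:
R = ⅘ (R = 4/(-3 + 8) = 4/5 = 4*(⅕) = ⅘ ≈ 0.80000)
Z(G, d) = -d
K = 25/4 (K = (-(-1)*5)/(⅘) = -1*(-5)*(5/4) = 5*(5/4) = 25/4 ≈ 6.2500)
o(g) = 25/4
(10 + 10)*29 + o(4) = (10 + 10)*29 + 25/4 = 20*29 + 25/4 = 580 + 25/4 = 2345/4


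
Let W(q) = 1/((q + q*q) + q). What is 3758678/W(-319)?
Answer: 380088795394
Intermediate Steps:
W(q) = 1/(q**2 + 2*q) (W(q) = 1/((q + q**2) + q) = 1/(q**2 + 2*q))
3758678/W(-319) = 3758678/((1/((-319)*(2 - 319)))) = 3758678/((-1/319/(-317))) = 3758678/((-1/319*(-1/317))) = 3758678/(1/101123) = 3758678*101123 = 380088795394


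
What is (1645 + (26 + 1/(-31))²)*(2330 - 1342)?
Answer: 2202123560/961 ≈ 2.2915e+6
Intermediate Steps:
(1645 + (26 + 1/(-31))²)*(2330 - 1342) = (1645 + (26 - 1/31)²)*988 = (1645 + (805/31)²)*988 = (1645 + 648025/961)*988 = (2228870/961)*988 = 2202123560/961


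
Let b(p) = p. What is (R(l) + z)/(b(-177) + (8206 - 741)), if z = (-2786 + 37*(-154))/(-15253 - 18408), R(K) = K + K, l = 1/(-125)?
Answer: 496589/15332585500 ≈ 3.2388e-5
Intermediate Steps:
l = -1/125 ≈ -0.0080000
R(K) = 2*K
z = 8484/33661 (z = (-2786 - 5698)/(-33661) = -8484*(-1/33661) = 8484/33661 ≈ 0.25204)
(R(l) + z)/(b(-177) + (8206 - 741)) = (2*(-1/125) + 8484/33661)/(-177 + (8206 - 741)) = (-2/125 + 8484/33661)/(-177 + 7465) = (993178/4207625)/7288 = (993178/4207625)*(1/7288) = 496589/15332585500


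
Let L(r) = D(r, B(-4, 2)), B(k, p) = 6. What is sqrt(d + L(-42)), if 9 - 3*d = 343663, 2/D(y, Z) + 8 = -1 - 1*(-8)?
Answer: 2*I*sqrt(257745)/3 ≈ 338.46*I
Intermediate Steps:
D(y, Z) = -2 (D(y, Z) = 2/(-8 + (-1 - 1*(-8))) = 2/(-8 + (-1 + 8)) = 2/(-8 + 7) = 2/(-1) = 2*(-1) = -2)
L(r) = -2
d = -343654/3 (d = 3 - 1/3*343663 = 3 - 343663/3 = -343654/3 ≈ -1.1455e+5)
sqrt(d + L(-42)) = sqrt(-343654/3 - 2) = sqrt(-343660/3) = 2*I*sqrt(257745)/3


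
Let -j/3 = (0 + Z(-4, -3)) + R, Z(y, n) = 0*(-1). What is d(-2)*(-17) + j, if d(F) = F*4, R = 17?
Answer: 85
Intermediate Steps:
Z(y, n) = 0
d(F) = 4*F
j = -51 (j = -3*((0 + 0) + 17) = -3*(0 + 17) = -3*17 = -51)
d(-2)*(-17) + j = (4*(-2))*(-17) - 51 = -8*(-17) - 51 = 136 - 51 = 85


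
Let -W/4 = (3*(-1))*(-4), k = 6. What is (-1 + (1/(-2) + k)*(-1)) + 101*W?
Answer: -9709/2 ≈ -4854.5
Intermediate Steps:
W = -48 (W = -4*3*(-1)*(-4) = -(-12)*(-4) = -4*12 = -48)
(-1 + (1/(-2) + k)*(-1)) + 101*W = (-1 + (1/(-2) + 6)*(-1)) + 101*(-48) = (-1 + (-½ + 6)*(-1)) - 4848 = (-1 + (11/2)*(-1)) - 4848 = (-1 - 11/2) - 4848 = -13/2 - 4848 = -9709/2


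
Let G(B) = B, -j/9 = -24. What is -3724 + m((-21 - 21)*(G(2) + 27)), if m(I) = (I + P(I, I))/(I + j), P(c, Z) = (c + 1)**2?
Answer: -5211319/1002 ≈ -5200.9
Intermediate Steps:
j = 216 (j = -9*(-24) = 216)
P(c, Z) = (1 + c)**2
m(I) = (I + (1 + I)**2)/(216 + I) (m(I) = (I + (1 + I)**2)/(I + 216) = (I + (1 + I)**2)/(216 + I))
-3724 + m((-21 - 21)*(G(2) + 27)) = -3724 + ((-21 - 21)*(2 + 27) + (1 + (-21 - 21)*(2 + 27))**2)/(216 + (-21 - 21)*(2 + 27)) = -3724 + (-42*29 + (1 - 42*29)**2)/(216 - 42*29) = -3724 + (-1218 + (1 - 1218)**2)/(216 - 1218) = -3724 + (-1218 + (-1217)**2)/(-1002) = -3724 - (-1218 + 1481089)/1002 = -3724 - 1/1002*1479871 = -3724 - 1479871/1002 = -5211319/1002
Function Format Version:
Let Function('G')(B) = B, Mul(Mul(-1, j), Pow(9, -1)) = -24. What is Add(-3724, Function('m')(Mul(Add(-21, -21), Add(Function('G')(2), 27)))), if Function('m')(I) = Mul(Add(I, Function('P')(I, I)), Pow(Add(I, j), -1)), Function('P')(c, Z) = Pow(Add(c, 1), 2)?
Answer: Rational(-5211319, 1002) ≈ -5200.9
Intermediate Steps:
j = 216 (j = Mul(-9, -24) = 216)
Function('P')(c, Z) = Pow(Add(1, c), 2)
Function('m')(I) = Mul(Pow(Add(216, I), -1), Add(I, Pow(Add(1, I), 2))) (Function('m')(I) = Mul(Add(I, Pow(Add(1, I), 2)), Pow(Add(I, 216), -1)) = Mul(Add(I, Pow(Add(1, I), 2)), Pow(Add(216, I), -1)) = Mul(Pow(Add(216, I), -1), Add(I, Pow(Add(1, I), 2))))
Add(-3724, Function('m')(Mul(Add(-21, -21), Add(Function('G')(2), 27)))) = Add(-3724, Mul(Pow(Add(216, Mul(Add(-21, -21), Add(2, 27))), -1), Add(Mul(Add(-21, -21), Add(2, 27)), Pow(Add(1, Mul(Add(-21, -21), Add(2, 27))), 2)))) = Add(-3724, Mul(Pow(Add(216, Mul(-42, 29)), -1), Add(Mul(-42, 29), Pow(Add(1, Mul(-42, 29)), 2)))) = Add(-3724, Mul(Pow(Add(216, -1218), -1), Add(-1218, Pow(Add(1, -1218), 2)))) = Add(-3724, Mul(Pow(-1002, -1), Add(-1218, Pow(-1217, 2)))) = Add(-3724, Mul(Rational(-1, 1002), Add(-1218, 1481089))) = Add(-3724, Mul(Rational(-1, 1002), 1479871)) = Add(-3724, Rational(-1479871, 1002)) = Rational(-5211319, 1002)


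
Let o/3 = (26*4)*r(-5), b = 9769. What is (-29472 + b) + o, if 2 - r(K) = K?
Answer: -17519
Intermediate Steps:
r(K) = 2 - K
o = 2184 (o = 3*((26*4)*(2 - 1*(-5))) = 3*(104*(2 + 5)) = 3*(104*7) = 3*728 = 2184)
(-29472 + b) + o = (-29472 + 9769) + 2184 = -19703 + 2184 = -17519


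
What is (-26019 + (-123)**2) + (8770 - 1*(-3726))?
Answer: 1606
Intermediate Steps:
(-26019 + (-123)**2) + (8770 - 1*(-3726)) = (-26019 + 15129) + (8770 + 3726) = -10890 + 12496 = 1606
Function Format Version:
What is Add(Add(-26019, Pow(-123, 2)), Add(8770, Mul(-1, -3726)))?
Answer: 1606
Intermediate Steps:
Add(Add(-26019, Pow(-123, 2)), Add(8770, Mul(-1, -3726))) = Add(Add(-26019, 15129), Add(8770, 3726)) = Add(-10890, 12496) = 1606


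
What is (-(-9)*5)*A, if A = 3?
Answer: 135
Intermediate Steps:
(-(-9)*5)*A = -(-9)*5*3 = -9*(-5)*3 = 45*3 = 135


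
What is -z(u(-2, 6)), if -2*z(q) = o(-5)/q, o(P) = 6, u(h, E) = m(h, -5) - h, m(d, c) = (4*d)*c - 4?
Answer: 3/38 ≈ 0.078947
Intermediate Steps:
m(d, c) = -4 + 4*c*d (m(d, c) = 4*c*d - 4 = -4 + 4*c*d)
u(h, E) = -4 - 21*h (u(h, E) = (-4 + 4*(-5)*h) - h = (-4 - 20*h) - h = -4 - 21*h)
z(q) = -3/q
-z(u(-2, 6)) = -(-3)/(-4 - 21*(-2)) = -(-3)/(-4 + 42) = -(-3)/38 = -1*(-3/38) = 3/38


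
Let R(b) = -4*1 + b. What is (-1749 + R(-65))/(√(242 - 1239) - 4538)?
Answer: 8250084/20594441 + 1818*I*√997/20594441 ≈ 0.4006 + 0.0027873*I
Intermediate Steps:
R(b) = -4 + b
(-1749 + R(-65))/(√(242 - 1239) - 4538) = (-1749 + (-4 - 65))/(√(242 - 1239) - 4538) = (-1749 - 69)/(√(-997) - 4538) = -1818/(I*√997 - 4538) = -1818/(-4538 + I*√997)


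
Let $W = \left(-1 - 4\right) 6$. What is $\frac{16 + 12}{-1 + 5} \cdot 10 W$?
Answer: $-2100$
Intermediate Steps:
$W = -30$ ($W = \left(-5\right) 6 = -30$)
$\frac{16 + 12}{-1 + 5} \cdot 10 W = \frac{16 + 12}{-1 + 5} \cdot 10 \left(-30\right) = \frac{28}{4} \cdot 10 \left(-30\right) = 28 \cdot \frac{1}{4} \cdot 10 \left(-30\right) = 7 \cdot 10 \left(-30\right) = 70 \left(-30\right) = -2100$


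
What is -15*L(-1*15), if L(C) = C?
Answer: 225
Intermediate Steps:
-15*L(-1*15) = -(-15)*15 = -15*(-15) = 225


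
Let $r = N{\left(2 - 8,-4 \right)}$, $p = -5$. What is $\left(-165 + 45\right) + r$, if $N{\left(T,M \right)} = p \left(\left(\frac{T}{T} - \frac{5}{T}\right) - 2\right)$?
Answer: $- \frac{715}{6} \approx -119.17$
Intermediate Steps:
$N{\left(T,M \right)} = 5 + \frac{25}{T}$ ($N{\left(T,M \right)} = - 5 \left(\left(\frac{T}{T} - \frac{5}{T}\right) - 2\right) = - 5 \left(\left(1 - \frac{5}{T}\right) - 2\right) = - 5 \left(-1 - \frac{5}{T}\right) = 5 + \frac{25}{T}$)
$r = \frac{5}{6}$ ($r = 5 + \frac{25}{2 - 8} = 5 + \frac{25}{-6} = 5 + 25 \left(- \frac{1}{6}\right) = 5 - \frac{25}{6} = \frac{5}{6} \approx 0.83333$)
$\left(-165 + 45\right) + r = \left(-165 + 45\right) + \frac{5}{6} = -120 + \frac{5}{6} = - \frac{715}{6}$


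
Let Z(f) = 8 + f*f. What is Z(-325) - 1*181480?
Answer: -75847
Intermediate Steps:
Z(f) = 8 + f**2
Z(-325) - 1*181480 = (8 + (-325)**2) - 1*181480 = (8 + 105625) - 181480 = 105633 - 181480 = -75847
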